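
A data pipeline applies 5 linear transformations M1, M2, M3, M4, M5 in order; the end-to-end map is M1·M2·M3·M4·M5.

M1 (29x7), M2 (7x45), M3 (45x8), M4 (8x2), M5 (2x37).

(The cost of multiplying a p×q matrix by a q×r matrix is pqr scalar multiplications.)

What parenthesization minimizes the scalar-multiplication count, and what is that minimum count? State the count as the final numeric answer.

3902

Adjacent pairs: M1M2 = 29·7·45 = 9135; M2M3 = 7·45·8 = 2520; M3M4 = 45·8·2 = 720; M4M5 = 8·2·37 = 592.
Length 3: M1..M3: k=1: 0+2520+29·7·8=4144; k=2: 9135+0+29·45·8=19575 → min 4144 | M2..M4: k=2: 0+720+7·45·2=1350; k=3: 2520+0+7·8·2=2632 → min 1350 | M3..M5: k=3: 0+592+45·8·37=13912; k=4: 720+0+45·2·37=4050 → min 4050.
Length 4: M1..M4: k=1: 0+1350+29·7·2=1756; k=2: 9135+720+29·45·2=12465; k=3: 4144+0+29·8·2=4608 → min 1756 | M2..M5: k=2: 0+4050+7·45·37=15705; k=3: 2520+592+7·8·37=5184; k=4: 1350+0+7·2·37=1868 → min 1868.
Length 5: M1..M5: k=1: 0+1868+29·7·37=9379; k=2: 9135+4050+29·45·37=61470; k=3: 4144+592+29·8·37=13320; k=4: 1756+0+29·2·37=3902 → min 3902.
Optimal parenthesization: ((M1·(M2·(M3·M4)))·M5) with cost 3902.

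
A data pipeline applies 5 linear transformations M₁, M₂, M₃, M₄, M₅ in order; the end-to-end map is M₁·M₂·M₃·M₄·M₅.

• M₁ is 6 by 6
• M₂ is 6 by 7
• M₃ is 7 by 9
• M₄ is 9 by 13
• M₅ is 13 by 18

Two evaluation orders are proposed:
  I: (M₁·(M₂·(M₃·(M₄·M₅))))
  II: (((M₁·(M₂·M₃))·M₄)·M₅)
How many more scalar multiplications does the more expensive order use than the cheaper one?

Order I = (M₁·(M₂·(M₃·(M₄·M₅)))): (M₄·M₅): 9×13 by 13×18 → 9×18, cost 9·13·18 = 2106; (M₃·(M₄·M₅)): 7×9 by 9×18 → 7×18, cost 7·9·18 = 1134; cumulative 3240; (M₂·(M₃·(M₄·M₅))): 6×7 by 7×18 → 6×18, cost 6·7·18 = 756; cumulative 3996; (M₁·(M₂·(M₃·(M₄·M₅)))): 6×6 by 6×18 → 6×18, cost 6·6·18 = 648; cumulative 4644. Total 4644.
Order II = (((M₁·(M₂·M₃))·M₄)·M₅): (M₂·M₃): 6×7 by 7×9 → 6×9, cost 6·7·9 = 378; (M₁·(M₂·M₃)): 6×6 by 6×9 → 6×9, cost 6·6·9 = 324; cumulative 702; ((M₁·(M₂·M₃))·M₄): 6×9 by 9×13 → 6×13, cost 6·9·13 = 702; cumulative 1404; (((M₁·(M₂·M₃))·M₄)·M₅): 6×13 by 13×18 → 6×18, cost 6·13·18 = 1404; cumulative 2808. Total 2808.
Difference: |4644 − 2808| = 1836.

1836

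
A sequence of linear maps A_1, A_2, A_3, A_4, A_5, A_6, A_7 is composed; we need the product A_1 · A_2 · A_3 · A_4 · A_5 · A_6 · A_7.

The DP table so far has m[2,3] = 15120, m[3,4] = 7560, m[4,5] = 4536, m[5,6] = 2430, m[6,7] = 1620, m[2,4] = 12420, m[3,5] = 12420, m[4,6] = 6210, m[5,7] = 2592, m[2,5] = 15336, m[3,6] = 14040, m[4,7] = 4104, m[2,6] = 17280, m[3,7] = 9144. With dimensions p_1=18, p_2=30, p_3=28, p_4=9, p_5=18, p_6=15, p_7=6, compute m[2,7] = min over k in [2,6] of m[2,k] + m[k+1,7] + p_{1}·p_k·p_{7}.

12384

m[2,7] = min over k∈[2,6] of m[2,k]+m[k+1,7]+p_{1}·p_k·p_{7}.
k=2: 0 + 9144 + 18·30·6 = 12384; k=3: 15120 + 4104 + 18·28·6 = 22248; k=4: 12420 + 2592 + 18·9·6 = 15984; k=5: 15336 + 1620 + 18·18·6 = 18900; k=6: 17280 + 0 + 18·15·6 = 18900.
Minimum: 12384 at k=2.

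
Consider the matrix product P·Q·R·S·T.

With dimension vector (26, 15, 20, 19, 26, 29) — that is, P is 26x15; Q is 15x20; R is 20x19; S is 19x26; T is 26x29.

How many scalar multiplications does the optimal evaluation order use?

35730

Adjacent pairs: PQ = 26·15·20 = 7800; QR = 15·20·19 = 5700; RS = 20·19·26 = 9880; ST = 19·26·29 = 14326.
Length 3: P..R: k=1: 0+5700+26·15·19=13110; k=2: 7800+0+26·20·19=17680 → min 13110 | Q..S: k=2: 0+9880+15·20·26=17680; k=3: 5700+0+15·19·26=13110 → min 13110 | R..T: k=3: 0+14326+20·19·29=25346; k=4: 9880+0+20·26·29=24960 → min 24960.
Length 4: P..S: k=1: 0+13110+26·15·26=23250; k=2: 7800+9880+26·20·26=31200; k=3: 13110+0+26·19·26=25954 → min 23250 | Q..T: k=2: 0+24960+15·20·29=33660; k=3: 5700+14326+15·19·29=28291; k=4: 13110+0+15·26·29=24420 → min 24420.
Length 5: P..T: k=1: 0+24420+26·15·29=35730; k=2: 7800+24960+26·20·29=47840; k=3: 13110+14326+26·19·29=41762; k=4: 23250+0+26·26·29=42854 → min 35730.
Optimal order: (P·(((Q·R)·S)·T)) with cost 35730.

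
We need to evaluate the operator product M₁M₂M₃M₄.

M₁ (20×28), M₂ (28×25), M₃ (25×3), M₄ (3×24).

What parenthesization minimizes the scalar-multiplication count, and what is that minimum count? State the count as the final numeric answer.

5220

Adjacent pairs: M₁M₂ = 20·28·25 = 14000; M₂M₃ = 28·25·3 = 2100; M₃M₄ = 25·3·24 = 1800.
Length 3: M₁..M₃: k=1: 0+2100+20·28·3=3780; k=2: 14000+0+20·25·3=15500 → min 3780 | M₂..M₄: k=2: 0+1800+28·25·24=18600; k=3: 2100+0+28·3·24=4116 → min 4116.
Length 4: M₁..M₄: k=1: 0+4116+20·28·24=17556; k=2: 14000+1800+20·25·24=27800; k=3: 3780+0+20·3·24=5220 → min 5220.
Optimal parenthesization: ((M₁(M₂M₃))M₄) with cost 5220.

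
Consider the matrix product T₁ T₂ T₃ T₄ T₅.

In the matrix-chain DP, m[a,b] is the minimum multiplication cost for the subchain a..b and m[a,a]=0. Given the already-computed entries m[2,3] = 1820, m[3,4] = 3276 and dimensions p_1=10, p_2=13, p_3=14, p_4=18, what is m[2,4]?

m[2,4] = min over k∈[2,3] of m[2,k]+m[k+1,4]+p_{1}·p_k·p_{4}.
k=2: 0 + 3276 + 10·13·18 = 5616; k=3: 1820 + 0 + 10·14·18 = 4340.
Minimum: 4340 at k=3.

4340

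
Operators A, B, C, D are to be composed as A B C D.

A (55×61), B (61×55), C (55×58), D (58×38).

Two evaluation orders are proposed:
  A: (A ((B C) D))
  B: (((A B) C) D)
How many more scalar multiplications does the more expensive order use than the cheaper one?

24671

Order A = (A ((B C) D)): (B C): 61×55 by 55×58 → 61×58, cost 61·55·58 = 194590; ((B C) D): 61×58 by 58×38 → 61×38, cost 61·58·38 = 134444; cumulative 329034; (A ((B C) D)): 55×61 by 61×38 → 55×38, cost 55·61·38 = 127490; cumulative 456524. Total 456524.
Order B = (((A B) C) D): (A B): 55×61 by 61×55 → 55×55, cost 55·61·55 = 184525; ((A B) C): 55×55 by 55×58 → 55×58, cost 55·55·58 = 175450; cumulative 359975; (((A B) C) D): 55×58 by 58×38 → 55×38, cost 55·58·38 = 121220; cumulative 481195. Total 481195.
Difference: |456524 − 481195| = 24671.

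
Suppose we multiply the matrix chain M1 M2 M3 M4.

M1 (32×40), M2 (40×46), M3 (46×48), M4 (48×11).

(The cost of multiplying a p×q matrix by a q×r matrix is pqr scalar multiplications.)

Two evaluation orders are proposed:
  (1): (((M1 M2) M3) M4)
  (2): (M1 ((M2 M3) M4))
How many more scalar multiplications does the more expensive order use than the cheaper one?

22912

Order (1) = (((M1 M2) M3) M4): (M1 M2): 32×40 by 40×46 → 32×46, cost 32·40·46 = 58880; ((M1 M2) M3): 32×46 by 46×48 → 32×48, cost 32·46·48 = 70656; cumulative 129536; (((M1 M2) M3) M4): 32×48 by 48×11 → 32×11, cost 32·48·11 = 16896; cumulative 146432. Total 146432.
Order (2) = (M1 ((M2 M3) M4)): (M2 M3): 40×46 by 46×48 → 40×48, cost 40·46·48 = 88320; ((M2 M3) M4): 40×48 by 48×11 → 40×11, cost 40·48·11 = 21120; cumulative 109440; (M1 ((M2 M3) M4)): 32×40 by 40×11 → 32×11, cost 32·40·11 = 14080; cumulative 123520. Total 123520.
Difference: |146432 − 123520| = 22912.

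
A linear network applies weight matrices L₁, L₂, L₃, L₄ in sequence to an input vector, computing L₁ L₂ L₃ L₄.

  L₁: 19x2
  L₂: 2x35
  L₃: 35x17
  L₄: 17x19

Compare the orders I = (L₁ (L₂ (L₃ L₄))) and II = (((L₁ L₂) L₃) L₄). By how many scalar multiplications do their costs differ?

5415

Order I = (L₁ (L₂ (L₃ L₄))): (L₃ L₄): 35×17 by 17×19 → 35×19, cost 35·17·19 = 11305; (L₂ (L₃ L₄)): 2×35 by 35×19 → 2×19, cost 2·35·19 = 1330; cumulative 12635; (L₁ (L₂ (L₃ L₄))): 19×2 by 2×19 → 19×19, cost 19·2·19 = 722; cumulative 13357. Total 13357.
Order II = (((L₁ L₂) L₃) L₄): (L₁ L₂): 19×2 by 2×35 → 19×35, cost 19·2·35 = 1330; ((L₁ L₂) L₃): 19×35 by 35×17 → 19×17, cost 19·35·17 = 11305; cumulative 12635; (((L₁ L₂) L₃) L₄): 19×17 by 17×19 → 19×19, cost 19·17·19 = 6137; cumulative 18772. Total 18772.
Difference: |13357 − 18772| = 5415.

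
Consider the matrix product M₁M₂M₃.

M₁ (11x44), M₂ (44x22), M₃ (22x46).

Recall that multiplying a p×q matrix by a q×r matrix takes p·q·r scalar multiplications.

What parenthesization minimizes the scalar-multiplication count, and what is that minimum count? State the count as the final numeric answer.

(M₁(M₂M₃)): cost 66792.
((M₁M₂)M₃): cost 21780.
Optimal: ((M₁M₂)M₃) with cost 21780.

21780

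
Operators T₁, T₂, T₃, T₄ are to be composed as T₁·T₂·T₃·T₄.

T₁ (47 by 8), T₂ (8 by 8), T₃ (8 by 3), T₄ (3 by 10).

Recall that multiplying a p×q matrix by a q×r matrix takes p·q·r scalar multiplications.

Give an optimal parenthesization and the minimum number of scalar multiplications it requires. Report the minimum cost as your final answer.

Adjacent pairs: T₁T₂ = 47·8·8 = 3008; T₂T₃ = 8·8·3 = 192; T₃T₄ = 8·3·10 = 240.
Length 3: T₁..T₃: k=1: 0+192+47·8·3=1320; k=2: 3008+0+47·8·3=4136 → min 1320 | T₂..T₄: k=2: 0+240+8·8·10=880; k=3: 192+0+8·3·10=432 → min 432.
Length 4: T₁..T₄: k=1: 0+432+47·8·10=4192; k=2: 3008+240+47·8·10=7008; k=3: 1320+0+47·3·10=2730 → min 2730.
Optimal parenthesization: ((T₁·(T₂·T₃))·T₄) with cost 2730.

2730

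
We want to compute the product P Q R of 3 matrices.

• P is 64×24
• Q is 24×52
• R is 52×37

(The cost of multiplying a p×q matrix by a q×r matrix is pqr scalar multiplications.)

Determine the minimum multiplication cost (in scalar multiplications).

103008

Order (P (Q R)): (Q R): 24×52 by 52×37 → 24×37, cost 24·52·37 = 46176; (P (Q R)): 64×24 by 24×37 → 64×37, cost 64·24·37 = 56832; cumulative 103008. Total 103008.
Order ((P Q) R): (P Q): 64×24 by 24×52 → 64×52, cost 64·24·52 = 79872; ((P Q) R): 64×52 by 52×37 → 64×37, cost 64·52·37 = 123136; cumulative 203008. Total 203008.
Minimum: 103008.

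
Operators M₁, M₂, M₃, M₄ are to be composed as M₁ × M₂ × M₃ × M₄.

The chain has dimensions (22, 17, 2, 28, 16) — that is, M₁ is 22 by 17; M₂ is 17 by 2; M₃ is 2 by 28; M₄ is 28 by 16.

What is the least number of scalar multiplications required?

2348

Adjacent pairs: M₁M₂ = 22·17·2 = 748; M₂M₃ = 17·2·28 = 952; M₃M₄ = 2·28·16 = 896.
Length 3: M₁..M₃: k=1: 0+952+22·17·28=11424; k=2: 748+0+22·2·28=1980 → min 1980 | M₂..M₄: k=2: 0+896+17·2·16=1440; k=3: 952+0+17·28·16=8568 → min 1440.
Length 4: M₁..M₄: k=1: 0+1440+22·17·16=7424; k=2: 748+896+22·2·16=2348; k=3: 1980+0+22·28·16=11836 → min 2348.
Optimal order: ((M₁ × M₂) × (M₃ × M₄)) with cost 2348.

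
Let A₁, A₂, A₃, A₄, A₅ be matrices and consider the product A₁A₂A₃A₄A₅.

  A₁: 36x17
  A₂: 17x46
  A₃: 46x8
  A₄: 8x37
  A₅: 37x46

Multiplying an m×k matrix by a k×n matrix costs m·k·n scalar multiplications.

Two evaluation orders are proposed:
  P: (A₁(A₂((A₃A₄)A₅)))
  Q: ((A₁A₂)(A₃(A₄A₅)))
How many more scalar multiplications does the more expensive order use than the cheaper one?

21160

Order P = (A₁(A₂((A₃A₄)A₅))): (A₃A₄): 46×8 by 8×37 → 46×37, cost 46·8·37 = 13616; ((A₃A₄)A₅): 46×37 by 37×46 → 46×46, cost 46·37·46 = 78292; cumulative 91908; (A₂((A₃A₄)A₅)): 17×46 by 46×46 → 17×46, cost 17·46·46 = 35972; cumulative 127880; (A₁(A₂((A₃A₄)A₅))): 36×17 by 17×46 → 36×46, cost 36·17·46 = 28152; cumulative 156032. Total 156032.
Order Q = ((A₁A₂)(A₃(A₄A₅))): (A₁A₂): 36×17 by 17×46 → 36×46, cost 36·17·46 = 28152; (A₄A₅): 8×37 by 37×46 → 8×46, cost 8·37·46 = 13616; (A₃(A₄A₅)): 46×8 by 8×46 → 46×46, cost 46·8·46 = 16928; cumulative 30544; ((A₁A₂)(A₃(A₄A₅))): 36×46 by 46×46 → 36×46, cost 36·46·46 = 76176; cumulative 134872. Total 134872.
Difference: |156032 − 134872| = 21160.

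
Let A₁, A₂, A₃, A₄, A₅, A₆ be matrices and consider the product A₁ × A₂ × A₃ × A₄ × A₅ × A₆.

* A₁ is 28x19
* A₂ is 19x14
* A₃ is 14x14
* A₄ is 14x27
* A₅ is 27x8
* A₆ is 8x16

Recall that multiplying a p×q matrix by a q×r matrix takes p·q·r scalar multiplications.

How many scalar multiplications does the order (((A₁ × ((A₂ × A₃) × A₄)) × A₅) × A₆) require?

34902

(A₂ × A₃): 19×14 by 14×14 → 19×14, cost 19·14·14 = 3724
((A₂ × A₃) × A₄): 19×14 by 14×27 → 19×27, cost 19·14·27 = 7182; cumulative 10906
(A₁ × ((A₂ × A₃) × A₄)): 28×19 by 19×27 → 28×27, cost 28·19·27 = 14364; cumulative 25270
((A₁ × ((A₂ × A₃) × A₄)) × A₅): 28×27 by 27×8 → 28×8, cost 28·27·8 = 6048; cumulative 31318
(((A₁ × ((A₂ × A₃) × A₄)) × A₅) × A₆): 28×8 by 8×16 → 28×16, cost 28·8·16 = 3584; cumulative 34902
Total: 34902 scalar multiplications.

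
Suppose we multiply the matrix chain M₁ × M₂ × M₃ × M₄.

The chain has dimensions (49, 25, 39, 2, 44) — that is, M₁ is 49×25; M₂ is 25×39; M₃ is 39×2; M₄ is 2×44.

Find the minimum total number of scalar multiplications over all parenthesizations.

8712

Adjacent pairs: M₁M₂ = 49·25·39 = 47775; M₂M₃ = 25·39·2 = 1950; M₃M₄ = 39·2·44 = 3432.
Length 3: M₁..M₃: k=1: 0+1950+49·25·2=4400; k=2: 47775+0+49·39·2=51597 → min 4400 | M₂..M₄: k=2: 0+3432+25·39·44=46332; k=3: 1950+0+25·2·44=4150 → min 4150.
Length 4: M₁..M₄: k=1: 0+4150+49·25·44=58050; k=2: 47775+3432+49·39·44=135291; k=3: 4400+0+49·2·44=8712 → min 8712.
Optimal order: ((M₁ × (M₂ × M₃)) × M₄) with cost 8712.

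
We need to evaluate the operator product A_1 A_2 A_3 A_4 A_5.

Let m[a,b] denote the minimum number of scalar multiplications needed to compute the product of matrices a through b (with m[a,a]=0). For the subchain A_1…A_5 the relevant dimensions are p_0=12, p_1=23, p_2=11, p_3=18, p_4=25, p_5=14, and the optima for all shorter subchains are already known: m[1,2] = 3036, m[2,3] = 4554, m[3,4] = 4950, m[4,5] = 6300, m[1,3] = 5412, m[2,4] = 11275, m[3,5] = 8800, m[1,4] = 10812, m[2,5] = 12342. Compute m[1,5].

13684

m[1,5] = min over k∈[1,4] of m[1,k]+m[k+1,5]+p_{0}·p_k·p_{5}.
k=1: 0 + 12342 + 12·23·14 = 16206; k=2: 3036 + 8800 + 12·11·14 = 13684; k=3: 5412 + 6300 + 12·18·14 = 14736; k=4: 10812 + 0 + 12·25·14 = 15012.
Minimum: 13684 at k=2.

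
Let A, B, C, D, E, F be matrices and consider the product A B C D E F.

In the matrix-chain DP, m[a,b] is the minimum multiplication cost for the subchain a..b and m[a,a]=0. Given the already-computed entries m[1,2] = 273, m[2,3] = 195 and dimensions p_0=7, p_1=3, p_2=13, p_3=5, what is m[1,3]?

300

m[1,3] = min over k∈[1,2] of m[1,k]+m[k+1,3]+p_{0}·p_k·p_{3}.
k=1: 0 + 195 + 7·3·5 = 300; k=2: 273 + 0 + 7·13·5 = 728.
Minimum: 300 at k=1.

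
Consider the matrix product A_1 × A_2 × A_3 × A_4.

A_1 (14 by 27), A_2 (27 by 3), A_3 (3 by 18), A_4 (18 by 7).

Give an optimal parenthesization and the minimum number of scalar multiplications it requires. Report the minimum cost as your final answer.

1806

Adjacent pairs: A_1A_2 = 14·27·3 = 1134; A_2A_3 = 27·3·18 = 1458; A_3A_4 = 3·18·7 = 378.
Length 3: A_1..A_3: k=1: 0+1458+14·27·18=8262; k=2: 1134+0+14·3·18=1890 → min 1890 | A_2..A_4: k=2: 0+378+27·3·7=945; k=3: 1458+0+27·18·7=4860 → min 945.
Length 4: A_1..A_4: k=1: 0+945+14·27·7=3591; k=2: 1134+378+14·3·7=1806; k=3: 1890+0+14·18·7=3654 → min 1806.
Optimal parenthesization: ((A_1 × A_2) × (A_3 × A_4)) with cost 1806.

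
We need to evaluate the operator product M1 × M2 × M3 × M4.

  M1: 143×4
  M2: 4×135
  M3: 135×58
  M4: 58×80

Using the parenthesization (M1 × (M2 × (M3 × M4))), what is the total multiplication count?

715360

(M3 × M4): 135×58 by 58×80 → 135×80, cost 135·58·80 = 626400
(M2 × (M3 × M4)): 4×135 by 135×80 → 4×80, cost 4·135·80 = 43200; cumulative 669600
(M1 × (M2 × (M3 × M4))): 143×4 by 4×80 → 143×80, cost 143·4·80 = 45760; cumulative 715360
Total: 715360 scalar multiplications.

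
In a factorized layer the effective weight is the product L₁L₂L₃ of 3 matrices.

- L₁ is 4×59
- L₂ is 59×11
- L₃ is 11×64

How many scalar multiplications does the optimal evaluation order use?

5412

Order (L₁(L₂L₃)): (L₂L₃): 59×11 by 11×64 → 59×64, cost 59·11·64 = 41536; (L₁(L₂L₃)): 4×59 by 59×64 → 4×64, cost 4·59·64 = 15104; cumulative 56640. Total 56640.
Order ((L₁L₂)L₃): (L₁L₂): 4×59 by 59×11 → 4×11, cost 4·59·11 = 2596; ((L₁L₂)L₃): 4×11 by 11×64 → 4×64, cost 4·11·64 = 2816; cumulative 5412. Total 5412.
Minimum: 5412.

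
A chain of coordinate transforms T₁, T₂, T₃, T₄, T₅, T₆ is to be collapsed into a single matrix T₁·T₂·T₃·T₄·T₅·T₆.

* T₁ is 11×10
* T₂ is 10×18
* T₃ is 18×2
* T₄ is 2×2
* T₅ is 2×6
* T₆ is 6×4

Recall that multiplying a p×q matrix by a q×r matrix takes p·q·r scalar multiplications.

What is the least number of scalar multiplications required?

Adjacent pairs: T₁T₂ = 11·10·18 = 1980; T₂T₃ = 10·18·2 = 360; T₃T₄ = 18·2·2 = 72; T₄T₅ = 2·2·6 = 24; T₅T₆ = 2·6·4 = 48.
Length 3: T₁..T₃: k=1: 0+360+11·10·2=580; k=2: 1980+0+11·18·2=2376 → min 580 | T₂..T₄: k=2: 0+72+10·18·2=432; k=3: 360+0+10·2·2=400 → min 400 | T₃..T₅: k=3: 0+24+18·2·6=240; k=4: 72+0+18·2·6=288 → min 240 | T₄..T₆: k=4: 0+48+2·2·4=64; k=5: 24+0+2·6·4=72 → min 64.
Length 4: T₁..T₄: k=1: 0+400+11·10·2=620; k=2: 1980+72+11·18·2=2448; k=3: 580+0+11·2·2=624 → min 620 | T₂..T₅: k=2: 0+240+10·18·6=1320; k=3: 360+24+10·2·6=504; k=4: 400+0+10·2·6=520 → min 504 | T₃..T₆: k=3: 0+64+18·2·4=208; k=4: 72+48+18·2·4=264; k=5: 240+0+18·6·4=672 → min 208.
Length 5: T₁..T₅: k=1: 0+504+11·10·6=1164; k=2: 1980+240+11·18·6=3408; k=3: 580+24+11·2·6=736; k=4: 620+0+11·2·6=752 → min 736 | T₂..T₆: k=2: 0+208+10·18·4=928; k=3: 360+64+10·2·4=504; k=4: 400+48+10·2·4=528; k=5: 504+0+10·6·4=744 → min 504.
Length 6: T₁..T₆: k=1: 0+504+11·10·4=944; k=2: 1980+208+11·18·4=2980; k=3: 580+64+11·2·4=732; k=4: 620+48+11·2·4=756; k=5: 736+0+11·6·4=1000 → min 732.
Optimal order: ((T₁·(T₂·T₃))·(T₄·(T₅·T₆))) with cost 732.

732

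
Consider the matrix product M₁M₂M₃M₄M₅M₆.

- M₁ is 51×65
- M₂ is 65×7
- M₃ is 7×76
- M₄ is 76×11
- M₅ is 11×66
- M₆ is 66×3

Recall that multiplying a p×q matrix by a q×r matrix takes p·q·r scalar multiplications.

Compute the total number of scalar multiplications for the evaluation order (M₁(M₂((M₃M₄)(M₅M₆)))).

(M₃M₄): 7×76 by 76×11 → 7×11, cost 7·76·11 = 5852
(M₅M₆): 11×66 by 66×3 → 11×3, cost 11·66·3 = 2178
((M₃M₄)(M₅M₆)): 7×11 by 11×3 → 7×3, cost 7·11·3 = 231; cumulative 8261
(M₂((M₃M₄)(M₅M₆))): 65×7 by 7×3 → 65×3, cost 65·7·3 = 1365; cumulative 9626
(M₁(M₂((M₃M₄)(M₅M₆)))): 51×65 by 65×3 → 51×3, cost 51·65·3 = 9945; cumulative 19571
Total: 19571 scalar multiplications.

19571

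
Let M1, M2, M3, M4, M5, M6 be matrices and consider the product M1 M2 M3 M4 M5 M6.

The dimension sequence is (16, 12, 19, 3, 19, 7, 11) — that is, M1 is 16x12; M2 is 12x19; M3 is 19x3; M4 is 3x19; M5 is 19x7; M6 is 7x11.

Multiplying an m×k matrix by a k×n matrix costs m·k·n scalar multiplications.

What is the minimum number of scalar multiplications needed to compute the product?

Adjacent pairs: M1M2 = 16·12·19 = 3648; M2M3 = 12·19·3 = 684; M3M4 = 19·3·19 = 1083; M4M5 = 3·19·7 = 399; M5M6 = 19·7·11 = 1463.
Length 3: M1..M3: k=1: 0+684+16·12·3=1260; k=2: 3648+0+16·19·3=4560 → min 1260 | M2..M4: k=2: 0+1083+12·19·19=5415; k=3: 684+0+12·3·19=1368 → min 1368 | M3..M5: k=3: 0+399+19·3·7=798; k=4: 1083+0+19·19·7=3610 → min 798 | M4..M6: k=4: 0+1463+3·19·11=2090; k=5: 399+0+3·7·11=630 → min 630.
Length 4: M1..M4: k=1: 0+1368+16·12·19=5016; k=2: 3648+1083+16·19·19=10507; k=3: 1260+0+16·3·19=2172 → min 2172 | M2..M5: k=2: 0+798+12·19·7=2394; k=3: 684+399+12·3·7=1335; k=4: 1368+0+12·19·7=2964 → min 1335 | M3..M6: k=3: 0+630+19·3·11=1257; k=4: 1083+1463+19·19·11=6517; k=5: 798+0+19·7·11=2261 → min 1257.
Length 5: M1..M5: k=1: 0+1335+16·12·7=2679; k=2: 3648+798+16·19·7=6574; k=3: 1260+399+16·3·7=1995; k=4: 2172+0+16·19·7=4300 → min 1995 | M2..M6: k=2: 0+1257+12·19·11=3765; k=3: 684+630+12·3·11=1710; k=4: 1368+1463+12·19·11=5339; k=5: 1335+0+12·7·11=2259 → min 1710.
Length 6: M1..M6: k=1: 0+1710+16·12·11=3822; k=2: 3648+1257+16·19·11=8249; k=3: 1260+630+16·3·11=2418; k=4: 2172+1463+16·19·11=6979; k=5: 1995+0+16·7·11=3227 → min 2418.
Optimal order: ((M1 (M2 M3)) ((M4 M5) M6)) with cost 2418.

2418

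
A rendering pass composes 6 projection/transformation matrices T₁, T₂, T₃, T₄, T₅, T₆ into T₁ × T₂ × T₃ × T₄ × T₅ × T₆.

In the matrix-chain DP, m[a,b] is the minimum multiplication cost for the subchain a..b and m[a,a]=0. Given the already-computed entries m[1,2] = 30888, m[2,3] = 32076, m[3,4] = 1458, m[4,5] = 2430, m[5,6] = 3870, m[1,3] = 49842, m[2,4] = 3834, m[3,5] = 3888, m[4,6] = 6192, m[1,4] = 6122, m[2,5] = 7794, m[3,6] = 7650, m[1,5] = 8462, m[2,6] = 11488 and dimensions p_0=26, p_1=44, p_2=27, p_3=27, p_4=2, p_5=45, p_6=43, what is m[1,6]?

m[1,6] = min over k∈[1,5] of m[1,k]+m[k+1,6]+p_{0}·p_k·p_{6}.
k=1: 0 + 11488 + 26·44·43 = 60680; k=2: 30888 + 7650 + 26·27·43 = 68724; k=3: 49842 + 6192 + 26·27·43 = 86220; k=4: 6122 + 3870 + 26·2·43 = 12228; k=5: 8462 + 0 + 26·45·43 = 58772.
Minimum: 12228 at k=4.

12228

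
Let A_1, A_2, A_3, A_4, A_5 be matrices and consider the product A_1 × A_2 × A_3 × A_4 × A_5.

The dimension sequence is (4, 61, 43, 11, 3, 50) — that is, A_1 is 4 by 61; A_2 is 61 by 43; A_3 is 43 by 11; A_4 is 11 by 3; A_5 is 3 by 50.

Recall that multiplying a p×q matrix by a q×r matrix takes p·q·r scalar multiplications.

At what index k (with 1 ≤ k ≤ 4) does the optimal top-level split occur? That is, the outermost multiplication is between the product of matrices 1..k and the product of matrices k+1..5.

4

Adjacent pairs: A_1A_2 = 4·61·43 = 10492; A_2A_3 = 61·43·11 = 28853; A_3A_4 = 43·11·3 = 1419; A_4A_5 = 11·3·50 = 1650.
Length 3: A_1..A_3: k=1: 0+28853+4·61·11=31537; k=2: 10492+0+4·43·11=12384 → min 12384 | A_2..A_4: k=2: 0+1419+61·43·3=9288; k=3: 28853+0+61·11·3=30866 → min 9288 | A_3..A_5: k=3: 0+1650+43·11·50=25300; k=4: 1419+0+43·3·50=7869 → min 7869.
Length 4: A_1..A_4: k=1: 0+9288+4·61·3=10020; k=2: 10492+1419+4·43·3=12427; k=3: 12384+0+4·11·3=12516 → min 10020 | A_2..A_5: k=2: 0+7869+61·43·50=139019; k=3: 28853+1650+61·11·50=64053; k=4: 9288+0+61·3·50=18438 → min 18438.
Top-level splits: k=1: (A_1..A_1)·(A_2..A_5) → 0+18438+4·61·50 = 30638; k=2: (A_1..A_2)·(A_3..A_5) → 10492+7869+4·43·50 = 26961; k=3: (A_1..A_3)·(A_4..A_5) → 12384+1650+4·11·50 = 16234; k=4: (A_1..A_4)·(A_5..A_5) → 10020+0+4·3·50 = 10620.
Best split is after A_4, i.e. k = 4.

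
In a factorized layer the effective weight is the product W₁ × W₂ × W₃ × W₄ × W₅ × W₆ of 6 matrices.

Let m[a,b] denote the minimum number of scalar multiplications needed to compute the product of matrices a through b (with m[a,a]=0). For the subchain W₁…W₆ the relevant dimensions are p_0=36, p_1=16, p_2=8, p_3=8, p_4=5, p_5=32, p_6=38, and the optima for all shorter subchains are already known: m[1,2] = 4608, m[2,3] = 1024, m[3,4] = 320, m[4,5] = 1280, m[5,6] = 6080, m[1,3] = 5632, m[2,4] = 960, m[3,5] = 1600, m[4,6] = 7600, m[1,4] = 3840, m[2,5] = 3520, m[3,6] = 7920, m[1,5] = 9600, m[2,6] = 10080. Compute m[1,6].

16760

m[1,6] = min over k∈[1,5] of m[1,k]+m[k+1,6]+p_{0}·p_k·p_{6}.
k=1: 0 + 10080 + 36·16·38 = 31968; k=2: 4608 + 7920 + 36·8·38 = 23472; k=3: 5632 + 7600 + 36·8·38 = 24176; k=4: 3840 + 6080 + 36·5·38 = 16760; k=5: 9600 + 0 + 36·32·38 = 53376.
Minimum: 16760 at k=4.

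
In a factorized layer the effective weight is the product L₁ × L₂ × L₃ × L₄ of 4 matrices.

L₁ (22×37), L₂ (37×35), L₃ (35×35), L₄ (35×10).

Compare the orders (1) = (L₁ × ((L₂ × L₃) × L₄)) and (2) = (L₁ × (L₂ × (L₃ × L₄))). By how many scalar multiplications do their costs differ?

33075

Order (1) = (L₁ × ((L₂ × L₃) × L₄)): (L₂ × L₃): 37×35 by 35×35 → 37×35, cost 37·35·35 = 45325; ((L₂ × L₃) × L₄): 37×35 by 35×10 → 37×10, cost 37·35·10 = 12950; cumulative 58275; (L₁ × ((L₂ × L₃) × L₄)): 22×37 by 37×10 → 22×10, cost 22·37·10 = 8140; cumulative 66415. Total 66415.
Order (2) = (L₁ × (L₂ × (L₃ × L₄))): (L₃ × L₄): 35×35 by 35×10 → 35×10, cost 35·35·10 = 12250; (L₂ × (L₃ × L₄)): 37×35 by 35×10 → 37×10, cost 37·35·10 = 12950; cumulative 25200; (L₁ × (L₂ × (L₃ × L₄))): 22×37 by 37×10 → 22×10, cost 22·37·10 = 8140; cumulative 33340. Total 33340.
Difference: |66415 − 33340| = 33075.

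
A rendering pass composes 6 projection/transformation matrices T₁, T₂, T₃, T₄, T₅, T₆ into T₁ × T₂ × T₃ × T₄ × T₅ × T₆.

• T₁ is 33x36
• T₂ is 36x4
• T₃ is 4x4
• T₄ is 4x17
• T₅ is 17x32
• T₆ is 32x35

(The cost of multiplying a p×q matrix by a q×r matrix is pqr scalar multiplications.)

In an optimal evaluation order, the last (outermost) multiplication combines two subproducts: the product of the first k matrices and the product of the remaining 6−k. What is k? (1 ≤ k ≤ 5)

Adjacent pairs: T₁T₂ = 33·36·4 = 4752; T₂T₃ = 36·4·4 = 576; T₃T₄ = 4·4·17 = 272; T₄T₅ = 4·17·32 = 2176; T₅T₆ = 17·32·35 = 19040.
Length 3: T₁..T₃: k=1: 0+576+33·36·4=5328; k=2: 4752+0+33·4·4=5280 → min 5280 | T₂..T₄: k=2: 0+272+36·4·17=2720; k=3: 576+0+36·4·17=3024 → min 2720 | T₃..T₅: k=3: 0+2176+4·4·32=2688; k=4: 272+0+4·17·32=2448 → min 2448 | T₄..T₆: k=4: 0+19040+4·17·35=21420; k=5: 2176+0+4·32·35=6656 → min 6656.
Length 4: T₁..T₄: k=1: 0+2720+33·36·17=22916; k=2: 4752+272+33·4·17=7268; k=3: 5280+0+33·4·17=7524 → min 7268 | T₂..T₅: k=2: 0+2448+36·4·32=7056; k=3: 576+2176+36·4·32=7360; k=4: 2720+0+36·17·32=22304 → min 7056 | T₃..T₆: k=3: 0+6656+4·4·35=7216; k=4: 272+19040+4·17·35=21692; k=5: 2448+0+4·32·35=6928 → min 6928.
Length 5: T₁..T₅: k=1: 0+7056+33·36·32=45072; k=2: 4752+2448+33·4·32=11424; k=3: 5280+2176+33·4·32=11680; k=4: 7268+0+33·17·32=25220 → min 11424 | T₂..T₆: k=2: 0+6928+36·4·35=11968; k=3: 576+6656+36·4·35=12272; k=4: 2720+19040+36·17·35=43180; k=5: 7056+0+36·32·35=47376 → min 11968.
Top-level splits: k=1: (T₁..T₁)·(T₂..T₆) → 0+11968+33·36·35 = 53548; k=2: (T₁..T₂)·(T₃..T₆) → 4752+6928+33·4·35 = 16300; k=3: (T₁..T₃)·(T₄..T₆) → 5280+6656+33·4·35 = 16556; k=4: (T₁..T₄)·(T₅..T₆) → 7268+19040+33·17·35 = 45943; k=5: (T₁..T₅)·(T₆..T₆) → 11424+0+33·32·35 = 48384.
Best split is after T₂, i.e. k = 2.

2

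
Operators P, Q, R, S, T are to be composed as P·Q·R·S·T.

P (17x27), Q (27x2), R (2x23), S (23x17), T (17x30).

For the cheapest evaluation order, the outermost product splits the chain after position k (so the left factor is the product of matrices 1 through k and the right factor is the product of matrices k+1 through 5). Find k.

2

Adjacent pairs: PQ = 17·27·2 = 918; QR = 27·2·23 = 1242; RS = 2·23·17 = 782; ST = 23·17·30 = 11730.
Length 3: P..R: k=1: 0+1242+17·27·23=11799; k=2: 918+0+17·2·23=1700 → min 1700 | Q..S: k=2: 0+782+27·2·17=1700; k=3: 1242+0+27·23·17=11799 → min 1700 | R..T: k=3: 0+11730+2·23·30=13110; k=4: 782+0+2·17·30=1802 → min 1802.
Length 4: P..S: k=1: 0+1700+17·27·17=9503; k=2: 918+782+17·2·17=2278; k=3: 1700+0+17·23·17=8347 → min 2278 | Q..T: k=2: 0+1802+27·2·30=3422; k=3: 1242+11730+27·23·30=31602; k=4: 1700+0+27·17·30=15470 → min 3422.
Top-level splits: k=1: (P..P)·(Q..T) → 0+3422+17·27·30 = 17192; k=2: (P..Q)·(R..T) → 918+1802+17·2·30 = 3740; k=3: (P..R)·(S..T) → 1700+11730+17·23·30 = 25160; k=4: (P..S)·(T..T) → 2278+0+17·17·30 = 10948.
Best split is after Q, i.e. k = 2.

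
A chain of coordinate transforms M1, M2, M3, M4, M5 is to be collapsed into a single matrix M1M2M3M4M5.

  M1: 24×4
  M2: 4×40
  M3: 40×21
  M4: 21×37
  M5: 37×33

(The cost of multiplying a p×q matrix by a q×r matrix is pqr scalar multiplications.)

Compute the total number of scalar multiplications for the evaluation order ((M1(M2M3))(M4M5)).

(M2M3): 4×40 by 40×21 → 4×21, cost 4·40·21 = 3360
(M1(M2M3)): 24×4 by 4×21 → 24×21, cost 24·4·21 = 2016; cumulative 5376
(M4M5): 21×37 by 37×33 → 21×33, cost 21·37·33 = 25641
((M1(M2M3))(M4M5)): 24×21 by 21×33 → 24×33, cost 24·21·33 = 16632; cumulative 47649
Total: 47649 scalar multiplications.

47649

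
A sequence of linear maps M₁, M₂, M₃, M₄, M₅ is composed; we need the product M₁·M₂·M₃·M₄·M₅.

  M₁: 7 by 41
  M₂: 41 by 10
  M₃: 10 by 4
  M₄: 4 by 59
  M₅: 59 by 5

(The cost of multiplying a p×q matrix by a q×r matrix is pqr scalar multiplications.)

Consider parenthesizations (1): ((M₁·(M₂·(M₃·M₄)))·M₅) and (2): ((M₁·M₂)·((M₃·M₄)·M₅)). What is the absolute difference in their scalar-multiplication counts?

37018

Order (1) = ((M₁·(M₂·(M₃·M₄)))·M₅): (M₃·M₄): 10×4 by 4×59 → 10×59, cost 10·4·59 = 2360; (M₂·(M₃·M₄)): 41×10 by 10×59 → 41×59, cost 41·10·59 = 24190; cumulative 26550; (M₁·(M₂·(M₃·M₄))): 7×41 by 41×59 → 7×59, cost 7·41·59 = 16933; cumulative 43483; ((M₁·(M₂·(M₃·M₄)))·M₅): 7×59 by 59×5 → 7×5, cost 7·59·5 = 2065; cumulative 45548. Total 45548.
Order (2) = ((M₁·M₂)·((M₃·M₄)·M₅)): (M₁·M₂): 7×41 by 41×10 → 7×10, cost 7·41·10 = 2870; (M₃·M₄): 10×4 by 4×59 → 10×59, cost 10·4·59 = 2360; ((M₃·M₄)·M₅): 10×59 by 59×5 → 10×5, cost 10·59·5 = 2950; cumulative 5310; ((M₁·M₂)·((M₃·M₄)·M₅)): 7×10 by 10×5 → 7×5, cost 7·10·5 = 350; cumulative 8530. Total 8530.
Difference: |45548 − 8530| = 37018.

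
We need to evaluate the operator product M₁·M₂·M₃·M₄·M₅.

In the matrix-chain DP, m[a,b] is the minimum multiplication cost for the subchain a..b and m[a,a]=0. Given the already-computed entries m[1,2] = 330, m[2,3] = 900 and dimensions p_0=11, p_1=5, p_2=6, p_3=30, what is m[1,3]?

2310

m[1,3] = min over k∈[1,2] of m[1,k]+m[k+1,3]+p_{0}·p_k·p_{3}.
k=1: 0 + 900 + 11·5·30 = 2550; k=2: 330 + 0 + 11·6·30 = 2310.
Minimum: 2310 at k=2.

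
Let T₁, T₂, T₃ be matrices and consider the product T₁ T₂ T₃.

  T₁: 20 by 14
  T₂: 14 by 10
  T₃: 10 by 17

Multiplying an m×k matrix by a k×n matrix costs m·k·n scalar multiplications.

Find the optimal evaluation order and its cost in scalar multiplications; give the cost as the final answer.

(T₁ (T₂ T₃)): cost 7140.
((T₁ T₂) T₃): cost 6200.
Optimal: ((T₁ T₂) T₃) with cost 6200.

6200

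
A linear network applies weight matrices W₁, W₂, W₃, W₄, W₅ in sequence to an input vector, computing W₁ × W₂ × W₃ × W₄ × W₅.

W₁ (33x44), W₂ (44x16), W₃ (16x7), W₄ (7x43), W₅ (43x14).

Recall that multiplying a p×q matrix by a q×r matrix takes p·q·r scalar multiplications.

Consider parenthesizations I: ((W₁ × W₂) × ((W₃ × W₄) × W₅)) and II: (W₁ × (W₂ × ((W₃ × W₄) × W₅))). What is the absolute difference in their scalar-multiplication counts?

440

Order I = ((W₁ × W₂) × ((W₃ × W₄) × W₅)): (W₁ × W₂): 33×44 by 44×16 → 33×16, cost 33·44·16 = 23232; (W₃ × W₄): 16×7 by 7×43 → 16×43, cost 16·7·43 = 4816; ((W₃ × W₄) × W₅): 16×43 by 43×14 → 16×14, cost 16·43·14 = 9632; cumulative 14448; ((W₁ × W₂) × ((W₃ × W₄) × W₅)): 33×16 by 16×14 → 33×14, cost 33·16·14 = 7392; cumulative 45072. Total 45072.
Order II = (W₁ × (W₂ × ((W₃ × W₄) × W₅))): (W₃ × W₄): 16×7 by 7×43 → 16×43, cost 16·7·43 = 4816; ((W₃ × W₄) × W₅): 16×43 by 43×14 → 16×14, cost 16·43·14 = 9632; cumulative 14448; (W₂ × ((W₃ × W₄) × W₅)): 44×16 by 16×14 → 44×14, cost 44·16·14 = 9856; cumulative 24304; (W₁ × (W₂ × ((W₃ × W₄) × W₅))): 33×44 by 44×14 → 33×14, cost 33·44·14 = 20328; cumulative 44632. Total 44632.
Difference: |45072 − 44632| = 440.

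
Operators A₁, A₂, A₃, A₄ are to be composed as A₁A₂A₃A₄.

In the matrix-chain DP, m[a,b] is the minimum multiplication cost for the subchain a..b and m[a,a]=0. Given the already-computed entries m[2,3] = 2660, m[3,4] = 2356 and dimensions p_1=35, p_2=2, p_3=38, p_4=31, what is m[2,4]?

4526

m[2,4] = min over k∈[2,3] of m[2,k]+m[k+1,4]+p_{1}·p_k·p_{4}.
k=2: 0 + 2356 + 35·2·31 = 4526; k=3: 2660 + 0 + 35·38·31 = 43890.
Minimum: 4526 at k=2.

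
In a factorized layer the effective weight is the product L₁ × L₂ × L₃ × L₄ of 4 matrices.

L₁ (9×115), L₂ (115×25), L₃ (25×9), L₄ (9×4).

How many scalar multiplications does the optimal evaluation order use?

16540

Adjacent pairs: L₁L₂ = 9·115·25 = 25875; L₂L₃ = 115·25·9 = 25875; L₃L₄ = 25·9·4 = 900.
Length 3: L₁..L₃: k=1: 0+25875+9·115·9=35190; k=2: 25875+0+9·25·9=27900 → min 27900 | L₂..L₄: k=2: 0+900+115·25·4=12400; k=3: 25875+0+115·9·4=30015 → min 12400.
Length 4: L₁..L₄: k=1: 0+12400+9·115·4=16540; k=2: 25875+900+9·25·4=27675; k=3: 27900+0+9·9·4=28224 → min 16540.
Optimal order: (L₁ × (L₂ × (L₃ × L₄))) with cost 16540.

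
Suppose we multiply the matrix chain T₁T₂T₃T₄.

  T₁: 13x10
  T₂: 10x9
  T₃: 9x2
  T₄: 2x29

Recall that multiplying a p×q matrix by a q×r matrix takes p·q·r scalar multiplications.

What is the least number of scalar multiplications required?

1194

Adjacent pairs: T₁T₂ = 13·10·9 = 1170; T₂T₃ = 10·9·2 = 180; T₃T₄ = 9·2·29 = 522.
Length 3: T₁..T₃: k=1: 0+180+13·10·2=440; k=2: 1170+0+13·9·2=1404 → min 440 | T₂..T₄: k=2: 0+522+10·9·29=3132; k=3: 180+0+10·2·29=760 → min 760.
Length 4: T₁..T₄: k=1: 0+760+13·10·29=4530; k=2: 1170+522+13·9·29=5085; k=3: 440+0+13·2·29=1194 → min 1194.
Optimal order: ((T₁(T₂T₃))T₄) with cost 1194.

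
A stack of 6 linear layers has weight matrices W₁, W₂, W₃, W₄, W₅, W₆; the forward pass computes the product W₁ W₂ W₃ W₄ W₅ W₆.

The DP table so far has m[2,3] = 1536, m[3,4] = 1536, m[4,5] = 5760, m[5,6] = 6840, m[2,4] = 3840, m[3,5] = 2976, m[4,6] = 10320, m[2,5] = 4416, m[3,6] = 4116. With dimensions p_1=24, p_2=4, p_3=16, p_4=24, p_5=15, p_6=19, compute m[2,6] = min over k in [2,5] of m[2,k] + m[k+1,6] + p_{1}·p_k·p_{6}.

m[2,6] = min over k∈[2,5] of m[2,k]+m[k+1,6]+p_{1}·p_k·p_{6}.
k=2: 0 + 4116 + 24·4·19 = 5940; k=3: 1536 + 10320 + 24·16·19 = 19152; k=4: 3840 + 6840 + 24·24·19 = 21624; k=5: 4416 + 0 + 24·15·19 = 11256.
Minimum: 5940 at k=2.

5940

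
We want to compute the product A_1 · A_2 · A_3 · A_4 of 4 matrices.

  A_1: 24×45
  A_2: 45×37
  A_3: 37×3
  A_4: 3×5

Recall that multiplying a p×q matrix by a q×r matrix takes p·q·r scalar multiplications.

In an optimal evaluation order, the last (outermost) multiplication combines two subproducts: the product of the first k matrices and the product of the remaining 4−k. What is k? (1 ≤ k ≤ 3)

Adjacent pairs: A_1A_2 = 24·45·37 = 39960; A_2A_3 = 45·37·3 = 4995; A_3A_4 = 37·3·5 = 555.
Length 3: A_1..A_3: k=1: 0+4995+24·45·3=8235; k=2: 39960+0+24·37·3=42624 → min 8235 | A_2..A_4: k=2: 0+555+45·37·5=8880; k=3: 4995+0+45·3·5=5670 → min 5670.
Top-level splits: k=1: (A_1..A_1)·(A_2..A_4) → 0+5670+24·45·5 = 11070; k=2: (A_1..A_2)·(A_3..A_4) → 39960+555+24·37·5 = 44955; k=3: (A_1..A_3)·(A_4..A_4) → 8235+0+24·3·5 = 8595.
Best split is after A_3, i.e. k = 3.

3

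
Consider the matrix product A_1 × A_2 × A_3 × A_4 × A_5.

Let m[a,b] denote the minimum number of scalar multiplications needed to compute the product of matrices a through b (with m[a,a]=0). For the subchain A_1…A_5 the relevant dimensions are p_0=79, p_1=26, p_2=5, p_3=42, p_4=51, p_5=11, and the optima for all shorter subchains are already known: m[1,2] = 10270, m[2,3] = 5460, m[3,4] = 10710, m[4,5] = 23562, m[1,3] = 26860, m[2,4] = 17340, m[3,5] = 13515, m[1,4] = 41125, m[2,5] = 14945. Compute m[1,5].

28130

m[1,5] = min over k∈[1,4] of m[1,k]+m[k+1,5]+p_{0}·p_k·p_{5}.
k=1: 0 + 14945 + 79·26·11 = 37539; k=2: 10270 + 13515 + 79·5·11 = 28130; k=3: 26860 + 23562 + 79·42·11 = 86920; k=4: 41125 + 0 + 79·51·11 = 85444.
Minimum: 28130 at k=2.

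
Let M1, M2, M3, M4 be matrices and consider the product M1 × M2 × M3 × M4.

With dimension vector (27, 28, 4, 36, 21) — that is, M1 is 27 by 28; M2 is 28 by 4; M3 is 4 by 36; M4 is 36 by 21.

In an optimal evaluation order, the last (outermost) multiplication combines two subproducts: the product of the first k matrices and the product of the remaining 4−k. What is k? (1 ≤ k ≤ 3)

Adjacent pairs: M1M2 = 27·28·4 = 3024; M2M3 = 28·4·36 = 4032; M3M4 = 4·36·21 = 3024.
Length 3: M1..M3: k=1: 0+4032+27·28·36=31248; k=2: 3024+0+27·4·36=6912 → min 6912 | M2..M4: k=2: 0+3024+28·4·21=5376; k=3: 4032+0+28·36·21=25200 → min 5376.
Top-level splits: k=1: (M1..M1)·(M2..M4) → 0+5376+27·28·21 = 21252; k=2: (M1..M2)·(M3..M4) → 3024+3024+27·4·21 = 8316; k=3: (M1..M3)·(M4..M4) → 6912+0+27·36·21 = 27324.
Best split is after M2, i.e. k = 2.

2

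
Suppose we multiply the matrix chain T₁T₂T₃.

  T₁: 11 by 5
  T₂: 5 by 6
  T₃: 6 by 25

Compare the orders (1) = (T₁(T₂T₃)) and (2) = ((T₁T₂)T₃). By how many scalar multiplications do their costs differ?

Order (1) = (T₁(T₂T₃)): (T₂T₃): 5×6 by 6×25 → 5×25, cost 5·6·25 = 750; (T₁(T₂T₃)): 11×5 by 5×25 → 11×25, cost 11·5·25 = 1375; cumulative 2125. Total 2125.
Order (2) = ((T₁T₂)T₃): (T₁T₂): 11×5 by 5×6 → 11×6, cost 11·5·6 = 330; ((T₁T₂)T₃): 11×6 by 6×25 → 11×25, cost 11·6·25 = 1650; cumulative 1980. Total 1980.
Difference: |2125 − 1980| = 145.

145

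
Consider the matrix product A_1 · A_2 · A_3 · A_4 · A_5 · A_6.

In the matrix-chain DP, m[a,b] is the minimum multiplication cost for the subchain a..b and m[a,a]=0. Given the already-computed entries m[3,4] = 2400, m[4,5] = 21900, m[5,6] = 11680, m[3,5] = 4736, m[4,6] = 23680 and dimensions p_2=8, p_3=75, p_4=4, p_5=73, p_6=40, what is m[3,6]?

15360

m[3,6] = min over k∈[3,5] of m[3,k]+m[k+1,6]+p_{2}·p_k·p_{6}.
k=3: 0 + 23680 + 8·75·40 = 47680; k=4: 2400 + 11680 + 8·4·40 = 15360; k=5: 4736 + 0 + 8·73·40 = 28096.
Minimum: 15360 at k=4.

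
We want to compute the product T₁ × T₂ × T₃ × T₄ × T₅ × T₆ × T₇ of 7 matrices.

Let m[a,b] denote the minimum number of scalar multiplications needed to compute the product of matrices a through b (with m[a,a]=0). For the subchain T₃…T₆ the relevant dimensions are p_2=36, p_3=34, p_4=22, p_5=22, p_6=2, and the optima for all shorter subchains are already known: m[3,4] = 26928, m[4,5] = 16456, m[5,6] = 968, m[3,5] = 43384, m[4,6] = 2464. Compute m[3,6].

4912

m[3,6] = min over k∈[3,5] of m[3,k]+m[k+1,6]+p_{2}·p_k·p_{6}.
k=3: 0 + 2464 + 36·34·2 = 4912; k=4: 26928 + 968 + 36·22·2 = 29480; k=5: 43384 + 0 + 36·22·2 = 44968.
Minimum: 4912 at k=3.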